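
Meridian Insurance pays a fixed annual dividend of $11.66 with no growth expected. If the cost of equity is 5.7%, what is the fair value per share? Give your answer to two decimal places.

$204.56

Zero-growth DDM (perpetuity): P₀ = D/r = 11.66 / 0.057 = 204.5614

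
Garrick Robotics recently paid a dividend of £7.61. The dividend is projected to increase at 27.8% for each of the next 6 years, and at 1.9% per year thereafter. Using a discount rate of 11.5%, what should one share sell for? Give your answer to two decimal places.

£258.78

Two-stage DDM. Project D₁…D_6 at 0.278, terminal growth 0.019, discount at r = 0.115.
D_1 = 9.7256
D_2 = 12.4293
D_3 = 15.8846
D_4 = 20.3006
D_5 = 25.9441
D_6 = 33.1566
Terminal value at t=6: TV = D_7/(r−g) = 33.7866/(0.115−0.019) = 351.9433
P₀ = 9.7256/(1+0.115)^1 + 12.4293/(1+0.115)^2 + 15.8846/(1+0.115)^3 + 20.3006/(1+0.115)^4 + 25.9441/(1+0.115)^5 + 33.1566/(1+0.115)^6 + 351.9433/(1+0.115)^6 = 258.7803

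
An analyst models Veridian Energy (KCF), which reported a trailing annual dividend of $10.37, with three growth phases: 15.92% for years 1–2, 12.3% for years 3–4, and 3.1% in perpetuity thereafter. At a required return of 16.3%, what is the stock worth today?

$115.22

Three-stage DDM. Project D₁…D_4; terminal Gordon value at t=4 with g = 0.031; discount at r = 0.163.
D_1 = 12.0209
D_2 = 13.9346
D_3 = 15.6486
D_4 = 17.5734
TV_4 = 18.1181/(0.163−0.031) = 137.2587
P₀ = Σ Dₜ/(1+r)ᵗ + TV_4/(1+r)^4 = 115.2199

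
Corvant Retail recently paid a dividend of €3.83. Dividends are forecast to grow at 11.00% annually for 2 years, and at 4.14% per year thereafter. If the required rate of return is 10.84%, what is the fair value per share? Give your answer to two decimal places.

Two-stage DDM. Project D₁…D_2 at 0.11, terminal growth 0.0414, discount at r = 0.1084.
D_1 = 4.2513
D_2 = 4.7189
Terminal value at t=2: TV = D_3/(r−g) = 4.9143/(0.1084−0.0414) = 73.3479
P₀ = 4.2513/(1+0.1084)^1 + 4.7189/(1+0.1084)^2 + 73.3479/(1+0.1084)^2 = 67.3794

€67.38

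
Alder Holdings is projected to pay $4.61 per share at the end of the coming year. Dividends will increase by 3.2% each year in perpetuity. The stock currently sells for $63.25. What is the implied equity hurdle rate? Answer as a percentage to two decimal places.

10.49%

Rearranging the constant-growth DDM: r = D₁/P₀ + g.
r = 4.6100 / 63.25 + 0.032 = 0.07289 + 0.032 = 0.10489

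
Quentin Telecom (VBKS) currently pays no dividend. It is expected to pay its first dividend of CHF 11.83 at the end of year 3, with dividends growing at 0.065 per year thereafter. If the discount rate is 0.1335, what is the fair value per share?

Deferred-dividend DDM. At t=2 the remaining stream is a growing perpetuity with first payment D_3 = 11.83.
V_2 = D_3/(r−g) = 11.83/(0.1335−0.065) = 172.7007
P₀ = V_2/(1+r)^2 = 172.7007/(1+0.1335)^2 = 134.4160

CHF 134.42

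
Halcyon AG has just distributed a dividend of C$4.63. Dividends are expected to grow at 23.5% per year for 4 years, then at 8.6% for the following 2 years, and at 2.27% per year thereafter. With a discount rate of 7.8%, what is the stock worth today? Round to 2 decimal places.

C$192.15

Three-stage DDM. Project D₁…D_6; terminal Gordon value at t=6 with g = 0.0227; discount at r = 0.078.
D_1 = 5.7180
D_2 = 7.0618
D_3 = 8.7213
D_4 = 10.7708
D_5 = 11.6971
D_6 = 12.7031
TV_6 = 12.9914/(0.078−0.0227) = 234.9263
P₀ = Σ Dₜ/(1+r)ᵗ + TV_6/(1+r)^6 = 192.1474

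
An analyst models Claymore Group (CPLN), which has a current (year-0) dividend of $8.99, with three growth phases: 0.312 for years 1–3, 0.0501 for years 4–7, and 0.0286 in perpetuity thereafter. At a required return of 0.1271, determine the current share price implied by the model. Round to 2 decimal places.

Three-stage DDM. Project D₁…D_7; terminal Gordon value at t=7 with g = 0.0286; discount at r = 0.1271.
D_1 = 11.7949
D_2 = 15.4749
D_3 = 20.3030
D_4 = 21.3202
D_5 = 22.3884
D_6 = 23.5100
D_7 = 24.6879
TV_7 = 25.3940/(0.1271−0.0286) = 257.8067
P₀ = Σ Dₜ/(1+r)ᵗ + TV_7/(1+r)^7 = 196.0706

$196.07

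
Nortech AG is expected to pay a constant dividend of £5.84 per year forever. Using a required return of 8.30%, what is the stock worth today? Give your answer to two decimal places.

£70.36

Zero-growth DDM (perpetuity): P₀ = D/r = 5.84 / 0.083 = 70.3614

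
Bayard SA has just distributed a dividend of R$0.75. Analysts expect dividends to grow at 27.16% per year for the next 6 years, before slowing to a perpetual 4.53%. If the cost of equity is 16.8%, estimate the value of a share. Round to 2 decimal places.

R$16.76

Two-stage DDM. Project D₁…D_6 at 0.2716, terminal growth 0.0453, discount at r = 0.168.
D_1 = 0.9537
D_2 = 1.2127
D_3 = 1.5421
D_4 = 1.9609
D_5 = 2.4935
D_6 = 3.1708
Terminal value at t=6: TV = D_7/(r−g) = 3.3144/(0.168−0.0453) = 27.0123
P₀ = 0.9537/(1+0.168)^1 + 1.2127/(1+0.168)^2 + 1.5421/(1+0.168)^3 + 1.9609/(1+0.168)^4 + 2.4935/(1+0.168)^5 + 3.1708/(1+0.168)^6 + 27.0123/(1+0.168)^6 = 16.7619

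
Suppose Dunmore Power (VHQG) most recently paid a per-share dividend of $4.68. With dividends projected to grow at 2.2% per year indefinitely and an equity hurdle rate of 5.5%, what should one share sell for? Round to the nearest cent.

Gordon growth model: P₀ = D₁/(r − g). D₁ = 4.68 × (1 + 0.022) = 4.7830.
P₀ = 4.7830 / (0.055 − 0.022) = 4.7830 / 0.033 = 144.9382

$144.94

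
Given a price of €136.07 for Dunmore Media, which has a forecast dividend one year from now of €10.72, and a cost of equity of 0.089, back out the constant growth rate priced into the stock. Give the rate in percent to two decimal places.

1.02%

From P₀ = D₁/(r − g), the implied growth is g = r − D₁/P₀.
g = 0.089 − 10.72/136.07 = 0.089 − 0.07878 = 0.01022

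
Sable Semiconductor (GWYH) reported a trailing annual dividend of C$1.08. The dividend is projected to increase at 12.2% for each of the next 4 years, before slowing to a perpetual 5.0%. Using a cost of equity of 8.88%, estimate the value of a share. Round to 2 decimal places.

Two-stage DDM. Project D₁…D_4 at 0.122, terminal growth 0.05, discount at r = 0.0888.
D_1 = 1.2118
D_2 = 1.3596
D_3 = 1.5255
D_4 = 1.7116
Terminal value at t=4: TV = D_5/(r−g) = 1.7972/(0.0888−0.05) = 46.3183
P₀ = 1.2118/(1+0.0888)^1 + 1.3596/(1+0.0888)^2 + 1.5255/(1+0.0888)^3 + 1.7116/(1+0.0888)^4 + 46.3183/(1+0.0888)^4 = 37.6175

C$37.62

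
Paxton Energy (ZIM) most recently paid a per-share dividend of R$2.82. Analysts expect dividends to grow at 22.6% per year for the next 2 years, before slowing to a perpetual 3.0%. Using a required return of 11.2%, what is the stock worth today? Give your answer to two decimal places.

Two-stage DDM. Project D₁…D_2 at 0.226, terminal growth 0.03, discount at r = 0.112.
D_1 = 3.4573
D_2 = 4.2387
Terminal value at t=2: TV = D_3/(r−g) = 4.3658/(0.112−0.03) = 53.2419
P₀ = 3.4573/(1+0.112)^1 + 4.2387/(1+0.112)^2 + 53.2419/(1+0.112)^2 = 49.5939

R$49.59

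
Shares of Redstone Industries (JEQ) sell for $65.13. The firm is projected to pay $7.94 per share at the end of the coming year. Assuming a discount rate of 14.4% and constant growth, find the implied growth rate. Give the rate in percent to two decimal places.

2.21%

From P₀ = D₁/(r − g), the implied growth is g = r − D₁/P₀.
g = 0.144 − 7.94/65.13 = 0.144 − 0.12191 = 0.02209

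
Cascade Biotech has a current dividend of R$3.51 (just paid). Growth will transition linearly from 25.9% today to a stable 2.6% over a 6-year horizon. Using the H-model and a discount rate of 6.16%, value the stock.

H-model: P₀ = D₀[(1+g_L) + H(g_S−g_L)]/(r−g_L), with H = 6/2 = 3.
P₀ = 3.51 × [(1+0.026) + 3×(0.259−0.026)] / (0.0616−0.026)
   = 3.51 × 1.7250 / 0.0356 = 170.0772

R$170.08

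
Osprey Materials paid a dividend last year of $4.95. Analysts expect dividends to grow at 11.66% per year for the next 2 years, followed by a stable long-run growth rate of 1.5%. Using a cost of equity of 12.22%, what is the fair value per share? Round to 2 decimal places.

$56.23

Two-stage DDM. Project D₁…D_2 at 0.1166, terminal growth 0.015, discount at r = 0.1222.
D_1 = 5.5272
D_2 = 6.1716
Terminal value at t=2: TV = D_3/(r−g) = 6.2642/(0.1222−0.015) = 58.4348
P₀ = 5.5272/(1+0.1222)^1 + 6.1716/(1+0.1222)^2 + 58.4348/(1+0.1222)^2 = 56.2274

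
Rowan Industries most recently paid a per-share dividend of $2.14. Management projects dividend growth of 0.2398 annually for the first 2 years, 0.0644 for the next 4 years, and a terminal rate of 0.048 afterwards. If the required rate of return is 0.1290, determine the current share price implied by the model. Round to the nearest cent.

Three-stage DDM. Project D₁…D_6; terminal Gordon value at t=6 with g = 0.048; discount at r = 0.129.
D_1 = 2.6532
D_2 = 3.2894
D_3 = 3.5012
D_4 = 3.7267
D_5 = 3.9667
D_6 = 4.2222
TV_6 = 4.4248/(0.129−0.048) = 54.6277
P₀ = Σ Dₜ/(1+r)ᵗ + TV_6/(1+r)^6 = 40.2372

$40.24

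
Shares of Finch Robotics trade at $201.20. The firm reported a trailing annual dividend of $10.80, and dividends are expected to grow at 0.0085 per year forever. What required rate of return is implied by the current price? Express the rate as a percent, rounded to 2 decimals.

6.26%

Rearranging the constant-growth DDM: r = D₁/P₀ + g.
D₁ = 10.80 × (1 + 0.0085) = 10.8918.
r = 10.8918 / 201.20 + 0.0085 = 0.05413 + 0.0085 = 0.06263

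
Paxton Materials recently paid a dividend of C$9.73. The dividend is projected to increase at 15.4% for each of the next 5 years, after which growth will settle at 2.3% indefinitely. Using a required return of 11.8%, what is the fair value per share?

C$176.32

Two-stage DDM. Project D₁…D_5 at 0.154, terminal growth 0.023, discount at r = 0.118.
D_1 = 11.2284
D_2 = 12.9576
D_3 = 14.9531
D_4 = 17.2558
D_5 = 19.9132
Terminal value at t=5: TV = D_6/(r−g) = 20.3712/(0.118−0.023) = 214.4341
P₀ = 11.2284/(1+0.118)^1 + 12.9576/(1+0.118)^2 + 14.9531/(1+0.118)^3 + 17.2558/(1+0.118)^4 + 19.9132/(1+0.118)^5 + 214.4341/(1+0.118)^5 = 176.3243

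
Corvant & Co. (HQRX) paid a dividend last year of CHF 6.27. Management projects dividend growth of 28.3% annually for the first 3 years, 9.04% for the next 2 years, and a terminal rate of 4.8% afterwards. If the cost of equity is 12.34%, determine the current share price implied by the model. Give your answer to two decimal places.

CHF 164.85

Three-stage DDM. Project D₁…D_5; terminal Gordon value at t=5 with g = 0.048; discount at r = 0.1234.
D_1 = 8.0444
D_2 = 10.3210
D_3 = 13.2418
D_4 = 14.4389
D_5 = 15.7441
TV_5 = 16.4999/(0.1234−0.048) = 218.8311
P₀ = Σ Dₜ/(1+r)ᵗ + TV_5/(1+r)^5 = 164.8466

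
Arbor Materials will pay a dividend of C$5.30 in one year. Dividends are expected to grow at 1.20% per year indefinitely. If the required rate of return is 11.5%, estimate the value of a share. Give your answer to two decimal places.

C$51.46

Gordon growth model: P₀ = D₁/(r − g), with D₁ = 5.30 given directly.
P₀ = 5.3000 / (0.115 − 0.012) = 5.3000 / 0.103 = 51.4563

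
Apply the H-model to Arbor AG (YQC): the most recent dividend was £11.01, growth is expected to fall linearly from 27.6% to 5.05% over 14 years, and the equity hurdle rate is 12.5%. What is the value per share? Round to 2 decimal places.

£388.53

H-model: P₀ = D₀[(1+g_L) + H(g_S−g_L)]/(r−g_L), with H = 14/2 = 7.
P₀ = 11.01 × [(1+0.0505) + 7×(0.276−0.0505)] / (0.125−0.0505)
   = 11.01 × 2.6290 / 0.0745 = 388.5274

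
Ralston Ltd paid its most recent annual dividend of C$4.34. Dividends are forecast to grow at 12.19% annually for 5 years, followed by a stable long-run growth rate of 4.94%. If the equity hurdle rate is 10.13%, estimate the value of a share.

C$119.22

Two-stage DDM. Project D₁…D_5 at 0.1219, terminal growth 0.0494, discount at r = 0.1013.
D_1 = 4.8690
D_2 = 5.4626
D_3 = 6.1285
D_4 = 6.8755
D_5 = 7.7137
Terminal value at t=5: TV = D_6/(r−g) = 8.0947/(0.1013−0.0494) = 155.9675
P₀ = 4.8690/(1+0.1013)^1 + 5.4626/(1+0.1013)^2 + 6.1285/(1+0.1013)^3 + 6.8755/(1+0.1013)^4 + 7.7137/(1+0.1013)^5 + 155.9675/(1+0.1013)^5 = 119.2218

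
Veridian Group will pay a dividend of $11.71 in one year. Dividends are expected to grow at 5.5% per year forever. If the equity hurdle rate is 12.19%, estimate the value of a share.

$175.04

Gordon growth model: P₀ = D₁/(r − g), with D₁ = 11.71 given directly.
P₀ = 11.7100 / (0.1219 − 0.055) = 11.7100 / 0.0669 = 175.0374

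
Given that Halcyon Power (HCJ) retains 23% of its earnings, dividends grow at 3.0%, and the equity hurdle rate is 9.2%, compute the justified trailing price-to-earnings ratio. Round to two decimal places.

12.79

Payout ratio b = 1 − 0.23 = 0.77.
Justified trailing P/E = b(1+g)/(r−g) = 0.77×(1+0.03)/(0.092−0.03) = 12.7919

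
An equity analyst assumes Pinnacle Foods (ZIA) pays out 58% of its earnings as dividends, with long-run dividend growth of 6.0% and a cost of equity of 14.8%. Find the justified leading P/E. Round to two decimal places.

Justified leading P/E = b/(r−g) = 0.58/(0.148−0.06) = 6.5909

6.59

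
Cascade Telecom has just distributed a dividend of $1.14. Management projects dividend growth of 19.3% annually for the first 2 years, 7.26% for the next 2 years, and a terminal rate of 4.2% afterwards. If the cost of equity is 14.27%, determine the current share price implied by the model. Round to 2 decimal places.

Three-stage DDM. Project D₁…D_4; terminal Gordon value at t=4 with g = 0.042; discount at r = 0.1427.
D_1 = 1.3600
D_2 = 1.6225
D_3 = 1.7403
D_4 = 1.8666
TV_4 = 1.9450/(0.1427−0.042) = 19.3152
P₀ = Σ Dₜ/(1+r)ᵗ + TV_4/(1+r)^4 = 16.0223

$16.02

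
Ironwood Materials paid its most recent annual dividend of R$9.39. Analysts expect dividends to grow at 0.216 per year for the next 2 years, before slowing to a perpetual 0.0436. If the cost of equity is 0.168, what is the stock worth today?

R$105.33

Two-stage DDM. Project D₁…D_2 at 0.216, terminal growth 0.0436, discount at r = 0.168.
D_1 = 11.4182
D_2 = 13.8846
Terminal value at t=2: TV = D_3/(r−g) = 14.4899/(0.168−0.0436) = 116.4787
P₀ = 11.4182/(1+0.168)^1 + 13.8846/(1+0.168)^2 + 116.4787/(1+0.168)^2 = 105.3344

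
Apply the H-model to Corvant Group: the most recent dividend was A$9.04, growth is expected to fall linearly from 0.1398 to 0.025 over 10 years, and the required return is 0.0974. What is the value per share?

H-model: P₀ = D₀[(1+g_L) + H(g_S−g_L)]/(r−g_L), with H = 10/2 = 5.
P₀ = 9.04 × [(1+0.025) + 5×(0.1398−0.025)] / (0.0974−0.025)
   = 9.04 × 1.5990 / 0.0724 = 199.6541

A$199.65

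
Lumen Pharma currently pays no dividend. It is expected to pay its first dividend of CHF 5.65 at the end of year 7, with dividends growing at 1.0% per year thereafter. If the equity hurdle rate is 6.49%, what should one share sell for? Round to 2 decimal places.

CHF 70.57

Deferred-dividend DDM. At t=6 the remaining stream is a growing perpetuity with first payment D_7 = 5.65.
V_6 = D_7/(r−g) = 5.65/(0.0649−0.01) = 102.9144
P₀ = V_6/(1+r)^6 = 102.9144/(1+0.0649)^6 = 70.5705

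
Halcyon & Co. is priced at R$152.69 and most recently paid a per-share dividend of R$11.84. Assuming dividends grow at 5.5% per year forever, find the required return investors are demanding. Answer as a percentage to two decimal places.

Rearranging the constant-growth DDM: r = D₁/P₀ + g.
D₁ = 11.84 × (1 + 0.055) = 12.4912.
r = 12.4912 / 152.69 + 0.055 = 0.08181 + 0.055 = 0.13681

13.68%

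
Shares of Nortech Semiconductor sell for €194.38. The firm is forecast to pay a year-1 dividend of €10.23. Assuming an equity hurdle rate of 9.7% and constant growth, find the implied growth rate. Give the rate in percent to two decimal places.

From P₀ = D₁/(r − g), the implied growth is g = r − D₁/P₀.
g = 0.097 − 10.23/194.38 = 0.097 − 0.05263 = 0.04437

4.44%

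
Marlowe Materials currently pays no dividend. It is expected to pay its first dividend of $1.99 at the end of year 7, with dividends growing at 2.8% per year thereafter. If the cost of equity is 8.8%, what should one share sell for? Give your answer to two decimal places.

Deferred-dividend DDM. At t=6 the remaining stream is a growing perpetuity with first payment D_7 = 1.99.
V_6 = D_7/(r−g) = 1.99/(0.088−0.028) = 33.1667
P₀ = V_6/(1+r)^6 = 33.1667/(1+0.088)^6 = 19.9953

$20.00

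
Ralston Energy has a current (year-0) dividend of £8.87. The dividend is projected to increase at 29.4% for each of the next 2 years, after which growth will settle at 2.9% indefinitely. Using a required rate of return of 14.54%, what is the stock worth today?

£121.42

Two-stage DDM. Project D₁…D_2 at 0.294, terminal growth 0.029, discount at r = 0.1454.
D_1 = 11.4778
D_2 = 14.8522
Terminal value at t=2: TV = D_3/(r−g) = 15.2830/(0.1454−0.029) = 131.2969
P₀ = 11.4778/(1+0.1454)^1 + 14.8522/(1+0.1454)^2 + 131.2969/(1+0.1454)^2 = 121.4199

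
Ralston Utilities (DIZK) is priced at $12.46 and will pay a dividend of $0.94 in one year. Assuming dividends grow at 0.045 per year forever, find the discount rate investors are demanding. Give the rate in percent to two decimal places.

Rearranging the constant-growth DDM: r = D₁/P₀ + g.
r = 0.9400 / 12.46 + 0.045 = 0.07544 + 0.045 = 0.12044

12.04%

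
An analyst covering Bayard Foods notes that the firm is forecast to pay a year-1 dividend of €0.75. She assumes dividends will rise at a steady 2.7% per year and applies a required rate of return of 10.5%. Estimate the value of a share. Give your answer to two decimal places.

€9.62

Gordon growth model: P₀ = D₁/(r − g), with D₁ = 0.75 given directly.
P₀ = 0.7500 / (0.105 − 0.027) = 0.7500 / 0.078 = 9.6154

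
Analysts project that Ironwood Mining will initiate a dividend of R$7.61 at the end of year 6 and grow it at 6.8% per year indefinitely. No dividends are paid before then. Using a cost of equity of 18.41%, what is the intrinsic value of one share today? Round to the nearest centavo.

R$28.16

Deferred-dividend DDM. At t=5 the remaining stream is a growing perpetuity with first payment D_6 = 7.61.
V_5 = D_6/(r−g) = 7.61/(0.1841−0.068) = 65.5469
P₀ = V_5/(1+r)^5 = 65.5469/(1+0.1841)^5 = 28.1586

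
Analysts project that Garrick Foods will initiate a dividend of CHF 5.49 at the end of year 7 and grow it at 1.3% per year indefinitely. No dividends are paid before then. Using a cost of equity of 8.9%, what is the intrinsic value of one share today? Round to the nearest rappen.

Deferred-dividend DDM. At t=6 the remaining stream is a growing perpetuity with first payment D_7 = 5.49.
V_6 = D_7/(r−g) = 5.49/(0.089−0.013) = 72.2368
P₀ = V_6/(1+r)^6 = 72.2368/(1+0.089)^6 = 43.3103

CHF 43.31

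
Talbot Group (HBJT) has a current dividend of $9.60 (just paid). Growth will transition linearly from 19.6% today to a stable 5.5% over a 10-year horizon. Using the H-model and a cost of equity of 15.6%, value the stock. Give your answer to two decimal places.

$167.29

H-model: P₀ = D₀[(1+g_L) + H(g_S−g_L)]/(r−g_L), with H = 10/2 = 5.
P₀ = 9.60 × [(1+0.055) + 5×(0.196−0.055)] / (0.156−0.055)
   = 9.60 × 1.7600 / 0.101 = 167.2871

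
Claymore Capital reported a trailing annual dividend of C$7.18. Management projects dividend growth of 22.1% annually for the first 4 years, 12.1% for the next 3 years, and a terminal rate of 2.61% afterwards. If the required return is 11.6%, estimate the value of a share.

Three-stage DDM. Project D₁…D_7; terminal Gordon value at t=7 with g = 0.0261; discount at r = 0.116.
D_1 = 8.7668
D_2 = 10.7042
D_3 = 13.0699
D_4 = 15.9583
D_5 = 17.8893
D_6 = 20.0539
D_7 = 22.4804
TV_7 = 23.0671/(0.116−0.0261) = 256.5866
P₀ = Σ Dₜ/(1+r)ᵗ + TV_7/(1+r)^7 = 186.2931

C$186.29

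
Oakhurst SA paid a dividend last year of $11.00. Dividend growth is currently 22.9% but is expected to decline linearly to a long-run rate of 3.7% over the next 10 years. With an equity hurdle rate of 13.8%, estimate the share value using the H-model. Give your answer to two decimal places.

H-model: P₀ = D₀[(1+g_L) + H(g_S−g_L)]/(r−g_L), with H = 10/2 = 5.
P₀ = 11.00 × [(1+0.037) + 5×(0.229−0.037)] / (0.138−0.037)
   = 11.00 × 1.9970 / 0.101 = 217.4950

$217.50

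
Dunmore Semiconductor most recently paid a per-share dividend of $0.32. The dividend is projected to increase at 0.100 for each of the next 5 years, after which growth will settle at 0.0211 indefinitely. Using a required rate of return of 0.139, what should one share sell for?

$3.77

Two-stage DDM. Project D₁…D_5 at 0.1, terminal growth 0.0211, discount at r = 0.139.
D_1 = 0.3520
D_2 = 0.3872
D_3 = 0.4259
D_4 = 0.4685
D_5 = 0.5154
Terminal value at t=5: TV = D_6/(r−g) = 0.5262/(0.139−0.0211) = 4.4634
P₀ = 0.3520/(1+0.139)^1 + 0.3872/(1+0.139)^2 + 0.4259/(1+0.139)^3 + 0.4685/(1+0.139)^4 + 0.5154/(1+0.139)^5 + 4.4634/(1+0.139)^5 = 3.7713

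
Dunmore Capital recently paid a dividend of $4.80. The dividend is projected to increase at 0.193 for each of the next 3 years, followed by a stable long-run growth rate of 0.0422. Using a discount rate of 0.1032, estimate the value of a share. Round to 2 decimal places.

Two-stage DDM. Project D₁…D_3 at 0.193, terminal growth 0.0422, discount at r = 0.1032.
D_1 = 5.7264
D_2 = 6.8316
D_3 = 8.1501
Terminal value at t=3: TV = D_4/(r−g) = 8.4940/(0.1032−0.0422) = 139.2463
P₀ = 5.7264/(1+0.1032)^1 + 6.8316/(1+0.1032)^2 + 8.1501/(1+0.1032)^3 + 139.2463/(1+0.1032)^3 = 120.5842

$120.58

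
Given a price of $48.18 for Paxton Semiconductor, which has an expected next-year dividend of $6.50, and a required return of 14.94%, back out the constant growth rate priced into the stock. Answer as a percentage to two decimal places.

1.45%

From P₀ = D₁/(r − g), the implied growth is g = r − D₁/P₀.
g = 0.1494 − 6.50/48.18 = 0.1494 − 0.13491 = 0.01449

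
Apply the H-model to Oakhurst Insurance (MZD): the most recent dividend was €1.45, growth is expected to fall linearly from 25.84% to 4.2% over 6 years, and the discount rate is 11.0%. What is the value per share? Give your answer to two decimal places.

€36.06

H-model: P₀ = D₀[(1+g_L) + H(g_S−g_L)]/(r−g_L), with H = 6/2 = 3.
P₀ = 1.45 × [(1+0.042) + 3×(0.2584−0.042)] / (0.11−0.042)
   = 1.45 × 1.6912 / 0.068 = 36.0624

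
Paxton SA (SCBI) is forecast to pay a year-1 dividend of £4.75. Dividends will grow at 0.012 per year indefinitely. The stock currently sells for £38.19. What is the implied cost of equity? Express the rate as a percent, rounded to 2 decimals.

13.64%

Rearranging the constant-growth DDM: r = D₁/P₀ + g.
r = 4.7500 / 38.19 + 0.012 = 0.12438 + 0.012 = 0.13638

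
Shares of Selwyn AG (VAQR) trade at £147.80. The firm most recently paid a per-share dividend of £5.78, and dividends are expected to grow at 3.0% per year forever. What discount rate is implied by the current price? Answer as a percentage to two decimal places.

Rearranging the constant-growth DDM: r = D₁/P₀ + g.
D₁ = 5.78 × (1 + 0.03) = 5.9534.
r = 5.9534 / 147.80 + 0.03 = 0.04028 + 0.03 = 0.07028

7.03%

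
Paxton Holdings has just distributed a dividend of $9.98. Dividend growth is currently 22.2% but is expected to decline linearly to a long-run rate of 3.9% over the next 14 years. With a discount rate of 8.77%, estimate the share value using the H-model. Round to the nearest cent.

H-model: P₀ = D₀[(1+g_L) + H(g_S−g_L)]/(r−g_L), with H = 14/2 = 7.
P₀ = 9.98 × [(1+0.039) + 7×(0.222−0.039)] / (0.0877−0.039)
   = 9.98 × 2.3200 / 0.0487 = 475.4333

$475.43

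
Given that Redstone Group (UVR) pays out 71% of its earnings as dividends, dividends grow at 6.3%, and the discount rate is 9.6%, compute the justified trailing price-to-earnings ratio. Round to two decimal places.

22.87

Justified trailing P/E = b(1+g)/(r−g) = 0.71×(1+0.063)/(0.096−0.063) = 22.8706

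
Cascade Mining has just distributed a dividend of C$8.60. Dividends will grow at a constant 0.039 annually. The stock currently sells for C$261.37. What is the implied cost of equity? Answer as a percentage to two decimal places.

7.32%

Rearranging the constant-growth DDM: r = D₁/P₀ + g.
D₁ = 8.60 × (1 + 0.039) = 8.9354.
r = 8.9354 / 261.37 + 0.039 = 0.03419 + 0.039 = 0.07319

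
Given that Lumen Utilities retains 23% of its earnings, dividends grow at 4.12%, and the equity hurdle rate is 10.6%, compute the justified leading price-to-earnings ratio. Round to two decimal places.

Payout ratio b = 1 − 0.23 = 0.77.
Justified leading P/E = b/(r−g) = 0.77/(0.106−0.0412) = 11.8827

11.88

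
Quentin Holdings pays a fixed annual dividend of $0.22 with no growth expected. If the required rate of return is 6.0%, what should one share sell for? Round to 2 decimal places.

Zero-growth DDM (perpetuity): P₀ = D/r = 0.22 / 0.06 = 3.6667

$3.67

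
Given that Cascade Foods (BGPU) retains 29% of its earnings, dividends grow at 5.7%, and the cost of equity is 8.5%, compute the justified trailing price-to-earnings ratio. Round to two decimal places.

26.80

Payout ratio b = 1 − 0.29 = 0.71.
Justified trailing P/E = b(1+g)/(r−g) = 0.71×(1+0.057)/(0.085−0.057) = 26.8025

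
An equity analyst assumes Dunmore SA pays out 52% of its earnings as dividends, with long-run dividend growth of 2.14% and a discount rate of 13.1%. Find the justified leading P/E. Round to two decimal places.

Justified leading P/E = b/(r−g) = 0.52/(0.131−0.0214) = 4.7445

4.74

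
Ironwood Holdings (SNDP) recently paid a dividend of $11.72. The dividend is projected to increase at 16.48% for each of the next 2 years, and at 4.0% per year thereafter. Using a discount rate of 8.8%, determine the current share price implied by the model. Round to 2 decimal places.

$317.03

Two-stage DDM. Project D₁…D_2 at 0.1648, terminal growth 0.04, discount at r = 0.088.
D_1 = 13.6515
D_2 = 15.9012
Terminal value at t=2: TV = D_3/(r−g) = 16.5373/(0.088−0.04) = 344.5263
P₀ = 13.6515/(1+0.088)^1 + 15.9012/(1+0.088)^2 + 344.5263/(1+0.088)^2 = 317.0283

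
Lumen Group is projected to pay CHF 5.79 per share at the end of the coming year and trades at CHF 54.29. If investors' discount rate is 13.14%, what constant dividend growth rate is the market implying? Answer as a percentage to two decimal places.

From P₀ = D₁/(r − g), the implied growth is g = r − D₁/P₀.
g = 0.1314 − 5.79/54.29 = 0.1314 − 0.10665 = 0.02475

2.48%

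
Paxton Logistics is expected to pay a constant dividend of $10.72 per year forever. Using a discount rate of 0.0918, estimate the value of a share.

$116.78

Zero-growth DDM (perpetuity): P₀ = D/r = 10.72 / 0.0918 = 116.7756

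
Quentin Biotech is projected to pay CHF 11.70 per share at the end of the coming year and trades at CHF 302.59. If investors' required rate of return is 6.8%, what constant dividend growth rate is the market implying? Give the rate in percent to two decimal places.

From P₀ = D₁/(r − g), the implied growth is g = r − D₁/P₀.
g = 0.068 − 11.70/302.59 = 0.068 − 0.03867 = 0.02933

2.93%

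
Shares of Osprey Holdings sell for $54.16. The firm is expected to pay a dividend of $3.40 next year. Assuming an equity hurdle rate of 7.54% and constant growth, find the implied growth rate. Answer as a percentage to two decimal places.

From P₀ = D₁/(r − g), the implied growth is g = r − D₁/P₀.
g = 0.0754 − 3.40/54.16 = 0.0754 − 0.06278 = 0.01262

1.26%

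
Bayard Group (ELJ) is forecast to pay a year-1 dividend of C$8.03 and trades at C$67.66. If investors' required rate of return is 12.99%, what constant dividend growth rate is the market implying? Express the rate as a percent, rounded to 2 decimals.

1.12%

From P₀ = D₁/(r − g), the implied growth is g = r − D₁/P₀.
g = 0.1299 − 8.03/67.66 = 0.1299 − 0.11868 = 0.01122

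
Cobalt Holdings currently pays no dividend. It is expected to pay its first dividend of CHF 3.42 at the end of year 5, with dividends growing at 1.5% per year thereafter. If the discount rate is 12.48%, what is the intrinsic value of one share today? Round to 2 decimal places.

CHF 19.46

Deferred-dividend DDM. At t=4 the remaining stream is a growing perpetuity with first payment D_5 = 3.42.
V_4 = D_5/(r−g) = 3.42/(0.1248−0.015) = 31.1475
P₀ = V_4/(1+r)^4 = 31.1475/(1+0.1248)^4 = 19.4591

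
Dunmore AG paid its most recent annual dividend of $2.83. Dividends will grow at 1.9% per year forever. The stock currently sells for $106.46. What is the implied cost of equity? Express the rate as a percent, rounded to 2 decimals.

4.61%

Rearranging the constant-growth DDM: r = D₁/P₀ + g.
D₁ = 2.83 × (1 + 0.019) = 2.8838.
r = 2.8838 / 106.46 + 0.019 = 0.02709 + 0.019 = 0.04609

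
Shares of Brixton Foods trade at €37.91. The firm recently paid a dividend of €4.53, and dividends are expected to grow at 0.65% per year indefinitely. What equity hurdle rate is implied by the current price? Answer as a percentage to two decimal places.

Rearranging the constant-growth DDM: r = D₁/P₀ + g.
D₁ = 4.53 × (1 + 0.0065) = 4.5594.
r = 4.5594 / 37.91 + 0.0065 = 0.12027 + 0.0065 = 0.12677

12.68%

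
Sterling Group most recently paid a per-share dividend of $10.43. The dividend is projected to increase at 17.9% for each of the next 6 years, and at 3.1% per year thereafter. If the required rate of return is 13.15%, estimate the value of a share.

Two-stage DDM. Project D₁…D_6 at 0.179, terminal growth 0.031, discount at r = 0.1315.
D_1 = 12.2970
D_2 = 14.4981
D_3 = 17.0933
D_4 = 20.1530
D_5 = 23.7604
D_6 = 28.0135
Terminal value at t=6: TV = D_7/(r−g) = 28.8819/(0.1315−0.031) = 287.3821
P₀ = 12.2970/(1+0.1315)^1 + 14.4981/(1+0.1315)^2 + 17.0933/(1+0.1315)^3 + 20.1530/(1+0.1315)^4 + 23.7604/(1+0.1315)^5 + 28.0135/(1+0.1315)^6 + 287.3821/(1+0.1315)^6 = 209.3865

$209.39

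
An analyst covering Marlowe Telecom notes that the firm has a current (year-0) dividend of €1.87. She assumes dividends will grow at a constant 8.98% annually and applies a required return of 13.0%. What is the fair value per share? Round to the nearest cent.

Gordon growth model: P₀ = D₁/(r − g). D₁ = 1.87 × (1 + 0.0898) = 2.0379.
P₀ = 2.0379 / (0.13 − 0.0898) = 2.0379 / 0.0402 = 50.6947

€50.69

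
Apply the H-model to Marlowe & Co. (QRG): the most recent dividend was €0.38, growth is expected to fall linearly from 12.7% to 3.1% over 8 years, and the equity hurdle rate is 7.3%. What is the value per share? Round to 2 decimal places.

€12.80

H-model: P₀ = D₀[(1+g_L) + H(g_S−g_L)]/(r−g_L), with H = 8/2 = 4.
P₀ = 0.38 × [(1+0.031) + 4×(0.127−0.031)] / (0.073−0.031)
   = 0.38 × 1.4150 / 0.042 = 12.8024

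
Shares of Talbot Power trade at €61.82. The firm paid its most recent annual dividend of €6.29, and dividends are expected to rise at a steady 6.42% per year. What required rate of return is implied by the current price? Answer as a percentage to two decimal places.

Rearranging the constant-growth DDM: r = D₁/P₀ + g.
D₁ = 6.29 × (1 + 0.0642) = 6.6938.
r = 6.6938 / 61.82 + 0.0642 = 0.10828 + 0.0642 = 0.17248

17.25%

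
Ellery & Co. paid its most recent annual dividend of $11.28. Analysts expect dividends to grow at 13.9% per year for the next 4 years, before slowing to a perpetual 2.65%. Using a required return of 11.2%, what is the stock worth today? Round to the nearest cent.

$196.99

Two-stage DDM. Project D₁…D_4 at 0.139, terminal growth 0.0265, discount at r = 0.112.
D_1 = 12.8479
D_2 = 14.6338
D_3 = 16.6679
D_4 = 18.9847
Terminal value at t=4: TV = D_5/(r−g) = 19.4878/(0.112−0.0265) = 227.9276
P₀ = 12.8479/(1+0.112)^1 + 14.6338/(1+0.112)^2 + 16.6679/(1+0.112)^3 + 18.9847/(1+0.112)^4 + 227.9276/(1+0.112)^4 = 196.9918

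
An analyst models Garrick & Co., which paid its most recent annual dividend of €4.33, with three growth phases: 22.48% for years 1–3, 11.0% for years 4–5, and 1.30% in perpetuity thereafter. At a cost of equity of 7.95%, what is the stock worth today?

€131.86

Three-stage DDM. Project D₁…D_5; terminal Gordon value at t=5 with g = 0.013; discount at r = 0.0795.
D_1 = 5.3034
D_2 = 6.4956
D_3 = 7.9558
D_4 = 8.8309
D_5 = 9.8023
TV_5 = 9.9298/(0.0795−0.013) = 149.3197
P₀ = Σ Dₜ/(1+r)ᵗ + TV_5/(1+r)^5 = 131.8611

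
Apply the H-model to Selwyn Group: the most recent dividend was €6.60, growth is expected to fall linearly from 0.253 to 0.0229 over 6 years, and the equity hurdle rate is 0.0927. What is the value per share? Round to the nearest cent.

€161.99

H-model: P₀ = D₀[(1+g_L) + H(g_S−g_L)]/(r−g_L), with H = 6/2 = 3.
P₀ = 6.60 × [(1+0.0229) + 3×(0.253−0.0229)] / (0.0927−0.0229)
   = 6.60 × 1.7132 / 0.0698 = 161.9931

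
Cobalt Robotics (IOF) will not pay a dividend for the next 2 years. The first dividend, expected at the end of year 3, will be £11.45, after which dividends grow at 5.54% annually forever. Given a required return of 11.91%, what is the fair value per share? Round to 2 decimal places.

£143.53

Deferred-dividend DDM. At t=2 the remaining stream is a growing perpetuity with first payment D_3 = 11.45.
V_2 = D_3/(r−g) = 11.45/(0.1191−0.0554) = 179.7488
P₀ = V_2/(1+r)^2 = 179.7488/(1+0.1191)^2 = 143.5252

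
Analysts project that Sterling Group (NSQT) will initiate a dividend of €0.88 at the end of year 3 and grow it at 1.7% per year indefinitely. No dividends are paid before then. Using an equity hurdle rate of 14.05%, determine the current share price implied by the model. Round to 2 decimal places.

Deferred-dividend DDM. At t=2 the remaining stream is a growing perpetuity with first payment D_3 = 0.88.
V_2 = D_3/(r−g) = 0.88/(0.1405−0.017) = 7.1255
P₀ = V_2/(1+r)^2 = 7.1255/(1+0.1405)^2 = 5.4780

€5.48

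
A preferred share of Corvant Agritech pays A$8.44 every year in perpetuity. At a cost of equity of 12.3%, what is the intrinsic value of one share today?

Zero-growth DDM (perpetuity): P₀ = D/r = 8.44 / 0.123 = 68.6179

A$68.62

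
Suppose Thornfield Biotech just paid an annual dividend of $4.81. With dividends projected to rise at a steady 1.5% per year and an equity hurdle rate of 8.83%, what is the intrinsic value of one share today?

$66.61

Gordon growth model: P₀ = D₁/(r − g). D₁ = 4.81 × (1 + 0.015) = 4.8821.
P₀ = 4.8821 / (0.0883 − 0.015) = 4.8821 / 0.0733 = 66.6050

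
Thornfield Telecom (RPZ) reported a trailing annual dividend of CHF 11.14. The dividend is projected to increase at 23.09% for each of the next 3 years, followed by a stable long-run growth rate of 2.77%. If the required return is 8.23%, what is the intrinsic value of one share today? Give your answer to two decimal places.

Two-stage DDM. Project D₁…D_3 at 0.2309, terminal growth 0.0277, discount at r = 0.0823.
D_1 = 13.7122
D_2 = 16.8784
D_3 = 20.7756
Terminal value at t=3: TV = D_4/(r−g) = 21.3511/(0.0823−0.0277) = 391.0454
P₀ = 13.7122/(1+0.0823)^1 + 16.8784/(1+0.0823)^2 + 20.7756/(1+0.0823)^3 + 391.0454/(1+0.0823)^3 = 351.9156

CHF 351.92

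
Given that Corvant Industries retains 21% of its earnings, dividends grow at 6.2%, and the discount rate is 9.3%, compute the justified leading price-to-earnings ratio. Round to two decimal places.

25.48

Payout ratio b = 1 − 0.21 = 0.79.
Justified leading P/E = b/(r−g) = 0.79/(0.093−0.062) = 25.4839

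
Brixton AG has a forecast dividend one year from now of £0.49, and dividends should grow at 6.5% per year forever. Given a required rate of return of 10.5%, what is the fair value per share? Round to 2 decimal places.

£12.25

Gordon growth model: P₀ = D₁/(r − g), with D₁ = 0.49 given directly.
P₀ = 0.4900 / (0.105 − 0.065) = 0.4900 / 0.04 = 12.2500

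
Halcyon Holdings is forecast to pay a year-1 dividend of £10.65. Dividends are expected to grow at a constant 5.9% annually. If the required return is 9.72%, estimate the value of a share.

£278.80

Gordon growth model: P₀ = D₁/(r − g), with D₁ = 10.65 given directly.
P₀ = 10.6500 / (0.0972 − 0.059) = 10.6500 / 0.0382 = 278.7958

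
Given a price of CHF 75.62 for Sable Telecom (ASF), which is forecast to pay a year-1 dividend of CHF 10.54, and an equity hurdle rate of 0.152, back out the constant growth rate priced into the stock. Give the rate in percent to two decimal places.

From P₀ = D₁/(r − g), the implied growth is g = r − D₁/P₀.
g = 0.152 − 10.54/75.62 = 0.152 − 0.13938 = 0.01262

1.26%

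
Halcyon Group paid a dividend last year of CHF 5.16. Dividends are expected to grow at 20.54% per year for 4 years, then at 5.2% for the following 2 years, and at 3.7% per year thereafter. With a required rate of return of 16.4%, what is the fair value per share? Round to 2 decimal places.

CHF 72.33

Three-stage DDM. Project D₁…D_6; terminal Gordon value at t=6 with g = 0.037; discount at r = 0.164.
D_1 = 6.2199
D_2 = 7.4974
D_3 = 9.0374
D_4 = 10.8937
D_5 = 11.4601
D_6 = 12.0561
TV_6 = 12.5021/(0.164−0.037) = 98.4421
P₀ = Σ Dₜ/(1+r)ᵗ + TV_6/(1+r)^6 = 72.3309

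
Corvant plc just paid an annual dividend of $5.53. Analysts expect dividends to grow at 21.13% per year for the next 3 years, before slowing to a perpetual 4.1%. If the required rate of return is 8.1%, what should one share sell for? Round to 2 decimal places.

$223.41

Two-stage DDM. Project D₁…D_3 at 0.2113, terminal growth 0.041, discount at r = 0.081.
D_1 = 6.6985
D_2 = 8.1139
D_3 = 9.8283
Terminal value at t=3: TV = D_4/(r−g) = 10.2313/(0.081−0.041) = 255.7826
P₀ = 6.6985/(1+0.081)^1 + 8.1139/(1+0.081)^2 + 9.8283/(1+0.081)^3 + 255.7826/(1+0.081)^3 = 223.4060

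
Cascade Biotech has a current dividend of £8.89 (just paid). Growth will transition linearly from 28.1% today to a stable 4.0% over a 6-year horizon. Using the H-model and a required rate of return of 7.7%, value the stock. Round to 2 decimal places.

H-model: P₀ = D₀[(1+g_L) + H(g_S−g_L)]/(r−g_L), with H = 6/2 = 3.
P₀ = 8.89 × [(1+0.04) + 3×(0.281−0.04)] / (0.077−0.04)
   = 8.89 × 1.7630 / 0.037 = 423.5965

£423.60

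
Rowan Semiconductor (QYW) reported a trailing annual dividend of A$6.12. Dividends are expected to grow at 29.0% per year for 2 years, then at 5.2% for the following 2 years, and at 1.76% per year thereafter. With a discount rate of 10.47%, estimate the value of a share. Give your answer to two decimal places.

Three-stage DDM. Project D₁…D_4; terminal Gordon value at t=4 with g = 0.0176; discount at r = 0.1047.
D_1 = 7.8948
D_2 = 10.1843
D_3 = 10.7139
D_4 = 11.2710
TV_4 = 11.4694/(0.1047−0.0176) = 131.6804
P₀ = Σ Dₜ/(1+r)ᵗ + TV_4/(1+r)^4 = 119.4258

A$119.43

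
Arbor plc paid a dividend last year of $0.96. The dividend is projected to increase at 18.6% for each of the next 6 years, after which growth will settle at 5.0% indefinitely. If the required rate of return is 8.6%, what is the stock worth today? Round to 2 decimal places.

Two-stage DDM. Project D₁…D_6 at 0.186, terminal growth 0.05, discount at r = 0.086.
D_1 = 1.1386
D_2 = 1.3503
D_3 = 1.6015
D_4 = 1.8994
D_5 = 2.2527
D_6 = 2.6716
Terminal value at t=6: TV = D_7/(r−g) = 2.8052/(0.086−0.05) = 77.9231
P₀ = 1.1386/(1+0.086)^1 + 1.3503/(1+0.086)^2 + 1.6015/(1+0.086)^3 + 1.8994/(1+0.086)^4 + 2.2527/(1+0.086)^5 + 2.6716/(1+0.086)^6 + 77.9231/(1+0.086)^6 = 55.4283

$55.43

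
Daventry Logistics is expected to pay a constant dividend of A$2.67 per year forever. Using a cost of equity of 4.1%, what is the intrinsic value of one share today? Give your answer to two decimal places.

Zero-growth DDM (perpetuity): P₀ = D/r = 2.67 / 0.041 = 65.1220

A$65.12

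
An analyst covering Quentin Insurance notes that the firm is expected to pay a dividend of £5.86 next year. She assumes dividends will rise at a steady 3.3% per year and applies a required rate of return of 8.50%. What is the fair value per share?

Gordon growth model: P₀ = D₁/(r − g), with D₁ = 5.86 given directly.
P₀ = 5.8600 / (0.085 − 0.033) = 5.8600 / 0.052 = 112.6923

£112.69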